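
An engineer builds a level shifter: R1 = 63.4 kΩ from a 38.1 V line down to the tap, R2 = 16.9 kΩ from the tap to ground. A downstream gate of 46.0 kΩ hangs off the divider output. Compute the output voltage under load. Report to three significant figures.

The load sits in parallel with R2: R2‖R_L = (16.9 × 46.0) / (16.9 + 46.0) = 12.36 kΩ.
V_out = 38.1 × 12.36 / (63.4 + 12.36) = 38.1 × 12.36/75.76 = 6.22 V.
(Unloaded it would have been 8.02 V.)

V_out ≈ 6.22 V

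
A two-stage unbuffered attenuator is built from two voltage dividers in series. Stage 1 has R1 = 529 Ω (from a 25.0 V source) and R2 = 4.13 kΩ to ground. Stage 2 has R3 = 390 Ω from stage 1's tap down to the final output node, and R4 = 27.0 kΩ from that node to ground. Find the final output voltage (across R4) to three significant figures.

V_out ≈ 21.5 V

Stage 2 presents R3+R4 = 27390 Ω as a load on stage 1's tap.
Stage 1's lower leg becomes R2‖(R3+R4) = 3589 Ω, so V_mid = 25.0 × 3589/4118 = 21.79 V.
Stage 2 is itself unloaded: V_out = V_mid × R4/(R3+R4) = 21.79 × 27000/27390 = 21.5 V.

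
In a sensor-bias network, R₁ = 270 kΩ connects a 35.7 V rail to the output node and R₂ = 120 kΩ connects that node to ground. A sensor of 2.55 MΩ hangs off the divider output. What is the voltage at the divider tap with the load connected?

V_out ≈ 10.6 V

The load sits in parallel with R₂: R₂‖R_L = (120 × 2550) / (120 + 2550) = 114.6 kΩ.
V_out = 35.7 × 114.6 / (270 + 114.6) = 35.7 × 114.6/384.6 = 10.6 V.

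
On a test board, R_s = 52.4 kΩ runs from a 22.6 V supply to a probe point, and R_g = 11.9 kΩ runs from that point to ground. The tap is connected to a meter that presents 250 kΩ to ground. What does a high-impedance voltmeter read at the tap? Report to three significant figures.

The load sits in parallel with R_g: R_g‖R_L = (11.9 × 250) / (11.9 + 250) = 11.36 kΩ.
V_out = 22.6 × 11.36 / (52.4 + 11.36) = 22.6 × 11.36/63.76 = 4.03 V.

V_out ≈ 4.03 V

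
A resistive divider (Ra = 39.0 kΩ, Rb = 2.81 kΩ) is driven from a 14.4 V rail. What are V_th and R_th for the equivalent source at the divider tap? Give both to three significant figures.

V_th is the open-circuit tap voltage: 14.4 × 2.81/(39.0 + 2.81) = 0.968 V.
With the supply zeroed, Ra and Rb appear in parallel from the tap: R_th = Ra‖Rb = (39.0 × 2.81)/41.81 = 2.62 kΩ.

V_th = 0.968 V, R_th = 2.62 kΩ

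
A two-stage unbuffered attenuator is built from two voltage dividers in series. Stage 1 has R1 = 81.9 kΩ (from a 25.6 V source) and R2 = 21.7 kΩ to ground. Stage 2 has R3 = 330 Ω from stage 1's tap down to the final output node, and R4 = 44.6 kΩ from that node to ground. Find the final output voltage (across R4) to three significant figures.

Stage 2 presents R3+R4 = 44930 Ω as a load on stage 1's tap.
Stage 1's lower leg becomes R2‖(R3+R4) = 14630 Ω, so V_mid = 25.6 × 14630/96530 = 3.881 V.
Stage 2 is itself unloaded: V_out = V_mid × R4/(R3+R4) = 3.881 × 44600/44930 = 3.85 V.

V_out ≈ 3.85 V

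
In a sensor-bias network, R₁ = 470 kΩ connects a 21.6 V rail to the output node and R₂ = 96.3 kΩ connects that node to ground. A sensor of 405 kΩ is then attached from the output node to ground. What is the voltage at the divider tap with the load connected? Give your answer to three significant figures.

V_out ≈ 3.07 V

The load sits in parallel with R₂: R₂‖R_L = (96.3 × 405) / (96.3 + 405) = 77.80 kΩ.
V_out = 21.6 × 77.80 / (470 + 77.80) = 21.6 × 77.80/547.8 = 3.07 V.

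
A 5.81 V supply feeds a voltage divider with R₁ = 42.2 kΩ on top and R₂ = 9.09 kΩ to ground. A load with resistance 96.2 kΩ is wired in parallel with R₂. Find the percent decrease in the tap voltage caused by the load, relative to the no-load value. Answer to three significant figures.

The divider's output (Thévenin) resistance is R₁‖R₂ = 7.479 kΩ.
Fractional drop under load = R_th/(R_th + R_L) = 7.479 / (7.479 + 96.2) = 0.07214.
So the output falls by 7.21 %.

7.21 %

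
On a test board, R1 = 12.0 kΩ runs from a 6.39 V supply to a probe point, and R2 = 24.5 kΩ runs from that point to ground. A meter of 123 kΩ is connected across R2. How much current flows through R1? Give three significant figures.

I ≈ 0.197 mA

R2‖R_L = 20.43 kΩ, so the source sees R1 + R2‖R_L = 32.43 kΩ.
I = 6.39 V / 32.43 kΩ = 0.197 mA.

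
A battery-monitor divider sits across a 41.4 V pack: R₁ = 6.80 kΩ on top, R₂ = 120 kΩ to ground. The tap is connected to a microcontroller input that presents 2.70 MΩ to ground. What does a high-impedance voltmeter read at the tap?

The load sits in parallel with R₂: R₂‖R_L = (120 × 2700) / (120 + 2700) = 114.9 kΩ.
V_out = 41.4 × 114.9 / (6.80 + 114.9) = 41.4 × 114.9/121.7 = 39.1 V.
(Unloaded it would have been 39.2 V.)

V_out ≈ 39.1 V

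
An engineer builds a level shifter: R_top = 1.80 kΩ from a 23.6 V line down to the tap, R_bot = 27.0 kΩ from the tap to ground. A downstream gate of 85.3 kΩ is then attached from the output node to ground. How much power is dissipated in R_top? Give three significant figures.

Total resistance from the source is R_top + (R_bot‖R_L) = 22.31 kΩ, so I = 23.6/22.31 kΩ = 1.058 mA.
P = I²·R_top = (1.058 mA)² × 1.80 kΩ = 2.01 mW.

P ≈ 2.01 mW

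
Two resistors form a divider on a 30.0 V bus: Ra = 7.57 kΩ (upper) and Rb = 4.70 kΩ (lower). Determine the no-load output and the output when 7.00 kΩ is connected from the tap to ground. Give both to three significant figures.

Unloaded: 11.5 V; loaded: 8.13 V

Open-circuit: V = 30.0 × 4.70/(7.57 + 4.70) = 11.5 V.
With the load, Rb becomes Rb‖R_L = 2.812 kΩ, so V = 30.0 × 2.812/10.38 = 8.13 V.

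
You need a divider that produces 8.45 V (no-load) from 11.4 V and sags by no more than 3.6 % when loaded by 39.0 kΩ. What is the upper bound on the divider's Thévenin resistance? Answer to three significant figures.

Loading drop = R_th/(R_th + R_L) ≤ 0.0360, so R_th ≤ R_L · ε/(1−ε) = 39.0 kΩ × 0.0360/0.9640 = 1.46 kΩ.

R_th ≤ 1.46 kΩ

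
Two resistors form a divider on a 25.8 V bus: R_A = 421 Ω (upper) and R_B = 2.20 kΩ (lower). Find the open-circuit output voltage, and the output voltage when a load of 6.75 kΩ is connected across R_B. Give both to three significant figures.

Unloaded: 21.7 V; loaded: 20.6 V

Open-circuit: V = 25.8 × 2200/(421 + 2200) = 21.7 V.
With the load, R_B becomes R_B‖R_L = 1659 Ω, so V = 25.8 × 1659/2080 = 20.6 V.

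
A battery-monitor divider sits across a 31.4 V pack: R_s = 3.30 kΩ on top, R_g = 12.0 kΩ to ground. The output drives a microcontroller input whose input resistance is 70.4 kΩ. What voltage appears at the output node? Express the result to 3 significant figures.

V_out ≈ 23.8 V

The load sits in parallel with R_g: R_g‖R_L = (12.0 × 70.4) / (12.0 + 70.4) = 10.25 kΩ.
V_out = 31.4 × 10.25 / (3.30 + 10.25) = 31.4 × 10.25/13.55 = 23.8 V.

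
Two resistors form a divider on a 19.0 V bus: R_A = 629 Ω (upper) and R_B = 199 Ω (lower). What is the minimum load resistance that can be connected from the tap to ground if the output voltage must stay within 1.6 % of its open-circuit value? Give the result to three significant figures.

R_L(min) ≈ 9.30 kΩ

Output resistance R_th = R_A‖R_B = (629 × 199)/828.0 = 151.2 Ω.
The fractional drop is R_th/(R_th + R_L); requiring this ≤ 0.0160 gives R_L ≥ R_th(1/0.0160 − 1) = 151.2 × 61.50 = 9.30 kΩ.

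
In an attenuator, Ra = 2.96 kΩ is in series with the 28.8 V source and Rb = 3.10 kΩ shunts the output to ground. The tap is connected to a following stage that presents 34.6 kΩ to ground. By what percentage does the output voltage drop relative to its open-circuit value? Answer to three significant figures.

4.19 %

The divider's output (Thévenin) resistance is Ra‖Rb = 1.514 kΩ.
Fractional drop under load = R_th/(R_th + R_L) = 1.514 / (1.514 + 34.6) = 0.04193.
So the output falls by 4.19 %.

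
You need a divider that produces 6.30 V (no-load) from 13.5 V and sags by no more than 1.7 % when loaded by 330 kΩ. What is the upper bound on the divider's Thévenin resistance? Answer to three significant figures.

Loading drop = R_th/(R_th + R_L) ≤ 0.0170, so R_th ≤ R_L · ε/(1−ε) = 330 kΩ × 0.0170/0.9830 = 5.71 kΩ.

R_th ≤ 5.71 kΩ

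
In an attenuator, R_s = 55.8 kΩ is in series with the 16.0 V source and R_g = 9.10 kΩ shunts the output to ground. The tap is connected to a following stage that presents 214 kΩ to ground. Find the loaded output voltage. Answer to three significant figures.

The load sits in parallel with R_g: R_g‖R_L = (9.10 × 214) / (9.10 + 214) = 8.729 kΩ.
V_out = 16.0 × 8.729 / (55.8 + 8.729) = 16.0 × 8.729/64.53 = 2.16 V.
(Unloaded it would have been 2.24 V.)

V_out ≈ 2.16 V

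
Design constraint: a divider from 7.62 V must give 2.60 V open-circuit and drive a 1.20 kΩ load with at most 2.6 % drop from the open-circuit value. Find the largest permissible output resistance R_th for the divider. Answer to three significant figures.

Loading drop = R_th/(R_th + R_L) ≤ 0.0260, so R_th ≤ R_L · ε/(1−ε) = 1.20 kΩ × 0.0260/0.9740 = 32.0 Ω.

R_th ≤ 32.0 Ω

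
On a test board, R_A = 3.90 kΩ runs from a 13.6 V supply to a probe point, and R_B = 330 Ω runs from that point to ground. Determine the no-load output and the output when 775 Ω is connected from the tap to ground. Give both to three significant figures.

Open-circuit: V = 13.6 × 330/(3900 + 330) = 1.06 V.
With the load, R_B becomes R_B‖R_L = 231.4 Ω, so V = 13.6 × 231.4/4131 = 0.762 V.

Unloaded: 1.06 V; loaded: 0.762 V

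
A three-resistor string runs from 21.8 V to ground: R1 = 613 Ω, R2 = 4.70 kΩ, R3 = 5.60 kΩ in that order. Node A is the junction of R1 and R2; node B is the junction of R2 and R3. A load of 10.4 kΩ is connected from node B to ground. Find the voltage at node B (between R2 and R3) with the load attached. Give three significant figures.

At node B, R3 is in parallel with the load: R3‖R_L = 3640 Ω.
Below node A the resistance is R2 + (R3‖R_L) = 8340 Ω, so V_A = 21.8 × 8340/8953 = 20.31 V.
Then V_B = V_A × (R3‖R_L)/(R2 + R3‖R_L) = 20.31 × 3640/8340 = 8.86 V.

V ≈ 8.86 V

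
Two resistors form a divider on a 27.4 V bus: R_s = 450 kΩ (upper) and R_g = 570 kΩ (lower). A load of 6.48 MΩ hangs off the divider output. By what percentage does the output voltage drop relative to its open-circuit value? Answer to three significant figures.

The divider's output (Thévenin) resistance is R_s‖R_g = 251.5 kΩ.
Fractional drop under load = R_th/(R_th + R_L) = 251.5 / (251.5 + 6480) = 0.03736.
So the output falls by 3.74 %.

3.74 %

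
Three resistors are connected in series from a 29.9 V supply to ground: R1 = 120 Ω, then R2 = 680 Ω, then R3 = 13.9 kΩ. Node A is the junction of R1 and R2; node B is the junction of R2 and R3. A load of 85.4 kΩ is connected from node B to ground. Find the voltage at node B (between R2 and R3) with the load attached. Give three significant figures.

V ≈ 28.0 V

At node B, R3 is in parallel with the load: R3‖R_L = 11950 Ω.
Below node A the resistance is R2 + (R3‖R_L) = 12630 Ω, so V_A = 29.9 × 12630/12750 = 29.62 V.
Then V_B = V_A × (R3‖R_L)/(R2 + R3‖R_L) = 29.62 × 11950/12630 = 28.0 V.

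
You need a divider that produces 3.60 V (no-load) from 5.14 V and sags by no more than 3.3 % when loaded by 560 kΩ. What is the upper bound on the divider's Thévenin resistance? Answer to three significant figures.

R_th ≤ 19.1 kΩ

Loading drop = R_th/(R_th + R_L) ≤ 0.0330, so R_th ≤ R_L · ε/(1−ε) = 560 kΩ × 0.0330/0.9670 = 19.1 kΩ.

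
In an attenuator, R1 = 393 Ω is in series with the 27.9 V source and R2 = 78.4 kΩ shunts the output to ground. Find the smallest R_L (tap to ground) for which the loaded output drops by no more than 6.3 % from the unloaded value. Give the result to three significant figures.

Output resistance R_th = R1‖R2 = (393 × 78400)/78790 = 391.0 Ω.
The fractional drop is R_th/(R_th + R_L); requiring this ≤ 0.0630 gives R_L ≥ R_th(1/0.0630 − 1) = 391.0 × 14.87 = 5.82 kΩ.

R_L(min) ≈ 5.82 kΩ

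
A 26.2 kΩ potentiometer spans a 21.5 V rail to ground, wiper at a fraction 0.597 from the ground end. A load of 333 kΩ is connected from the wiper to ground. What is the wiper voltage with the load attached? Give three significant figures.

The wiper splits the pot into (1−α)R = 10.56 kΩ above and αR = 15.64 kΩ below.
Lower section ‖ load = 14.94 kΩ.
V_wiper = 21.5 × 14.94/(10.56 + 14.94) = 12.6 V.

V ≈ 12.6 V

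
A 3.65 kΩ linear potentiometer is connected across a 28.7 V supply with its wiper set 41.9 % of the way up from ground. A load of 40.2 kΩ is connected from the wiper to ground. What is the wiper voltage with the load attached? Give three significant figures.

The wiper splits the pot into (1−α)R = 2.121 kΩ above and αR = 1.529 kΩ below.
Lower section ‖ load = 1.473 kΩ.
V_wiper = 28.7 × 1.473/(2.121 + 1.473) = 11.8 V.

V ≈ 11.8 V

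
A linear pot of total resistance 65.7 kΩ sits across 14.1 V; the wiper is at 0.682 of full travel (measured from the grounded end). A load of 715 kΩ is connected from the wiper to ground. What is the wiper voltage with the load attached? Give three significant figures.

V ≈ 9.43 V

The wiper splits the pot into (1−α)R = 20.89 kΩ above and αR = 44.81 kΩ below.
Lower section ‖ load = 42.17 kΩ.
V_wiper = 14.1 × 42.17/(20.89 + 42.17) = 9.43 V.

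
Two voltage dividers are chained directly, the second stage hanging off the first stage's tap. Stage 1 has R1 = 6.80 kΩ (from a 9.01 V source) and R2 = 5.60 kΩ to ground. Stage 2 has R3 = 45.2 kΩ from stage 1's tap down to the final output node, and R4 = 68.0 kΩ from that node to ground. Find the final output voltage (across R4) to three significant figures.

Stage 2 presents R3+R4 = 113.2 kΩ as a load on stage 1's tap.
Stage 1's lower leg becomes R2‖(R3+R4) = 5.336 kΩ, so V_mid = 9.01 × 5.336/12.14 = 3.962 V.
Stage 2 is itself unloaded: V_out = V_mid × R4/(R3+R4) = 3.962 × 68.0/113.2 = 2.38 V.

V_out ≈ 2.38 V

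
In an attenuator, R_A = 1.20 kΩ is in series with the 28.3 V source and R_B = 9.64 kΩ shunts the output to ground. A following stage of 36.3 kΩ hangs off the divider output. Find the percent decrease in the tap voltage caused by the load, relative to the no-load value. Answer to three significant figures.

The divider's output (Thévenin) resistance is R_A‖R_B = 1.067 kΩ.
Fractional drop under load = R_th/(R_th + R_L) = 1.067 / (1.067 + 36.3) = 0.02856.
So the output falls by 2.86 %.

2.86 %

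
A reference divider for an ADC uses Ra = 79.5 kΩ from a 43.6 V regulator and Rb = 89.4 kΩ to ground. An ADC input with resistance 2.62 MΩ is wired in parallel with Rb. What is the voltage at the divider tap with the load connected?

V_out ≈ 22.7 V

The load sits in parallel with Rb: Rb‖R_L = (89.4 × 2620) / (89.4 + 2620) = 86.45 kΩ.
V_out = 43.6 × 86.45 / (79.5 + 86.45) = 43.6 × 86.45/166.0 = 22.7 V.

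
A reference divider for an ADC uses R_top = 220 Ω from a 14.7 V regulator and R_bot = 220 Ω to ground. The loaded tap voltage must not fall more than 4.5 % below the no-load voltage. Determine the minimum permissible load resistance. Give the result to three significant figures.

Output resistance R_th = R_top‖R_bot = (220 × 220)/440.0 = 110.0 Ω.
The fractional drop is R_th/(R_th + R_L); requiring this ≤ 0.0450 gives R_L ≥ R_th(1/0.0450 − 1) = 110.0 × 21.22 = 2.33 kΩ.

R_L(min) ≈ 2.33 kΩ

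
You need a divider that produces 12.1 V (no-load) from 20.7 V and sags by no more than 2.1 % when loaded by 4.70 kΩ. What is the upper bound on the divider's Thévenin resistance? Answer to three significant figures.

R_th ≤ 101 Ω

Loading drop = R_th/(R_th + R_L) ≤ 0.0210, so R_th ≤ R_L · ε/(1−ε) = 4.70 kΩ × 0.0210/0.9790 = 101 Ω.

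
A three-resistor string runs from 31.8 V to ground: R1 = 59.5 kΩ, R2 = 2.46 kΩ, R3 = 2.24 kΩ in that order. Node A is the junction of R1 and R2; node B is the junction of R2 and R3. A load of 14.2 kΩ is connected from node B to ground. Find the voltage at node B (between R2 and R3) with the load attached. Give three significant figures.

At node B, R3 is in parallel with the load: R3‖R_L = 1.935 kΩ.
Below node A the resistance is R2 + (R3‖R_L) = 4.395 kΩ, so V_A = 31.8 × 4.395/63.89 = 2.187 V.
Then V_B = V_A × (R3‖R_L)/(R2 + R3‖R_L) = 2.187 × 1.935/4.395 = 0.963 V.

V ≈ 0.963 V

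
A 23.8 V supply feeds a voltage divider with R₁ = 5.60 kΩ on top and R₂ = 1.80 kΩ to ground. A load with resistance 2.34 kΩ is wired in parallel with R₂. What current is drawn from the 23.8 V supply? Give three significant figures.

R₂‖R_L = 1.017 kΩ, so the source sees R₁ + R₂‖R_L = 6.617 kΩ.
I = 23.8 V / 6.617 kΩ = 3.60 mA.

I ≈ 3.60 mA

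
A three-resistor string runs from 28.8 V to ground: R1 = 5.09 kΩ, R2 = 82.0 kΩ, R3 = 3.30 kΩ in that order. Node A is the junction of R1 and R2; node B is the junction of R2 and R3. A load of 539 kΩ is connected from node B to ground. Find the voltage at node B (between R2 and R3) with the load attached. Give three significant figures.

V ≈ 1.05 V

At node B, R3 is in parallel with the load: R3‖R_L = 3.280 kΩ.
Below node A the resistance is R2 + (R3‖R_L) = 85.28 kΩ, so V_A = 28.8 × 85.28/90.37 = 27.18 V.
Then V_B = V_A × (R3‖R_L)/(R2 + R3‖R_L) = 27.18 × 3.280/85.28 = 1.05 V.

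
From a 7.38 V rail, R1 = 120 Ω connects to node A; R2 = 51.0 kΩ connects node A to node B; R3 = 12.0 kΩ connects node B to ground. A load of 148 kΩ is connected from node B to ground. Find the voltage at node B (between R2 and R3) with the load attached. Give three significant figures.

V ≈ 1.32 V

At node B, R3 is in parallel with the load: R3‖R_L = 11100 Ω.
Below node A the resistance is R2 + (R3‖R_L) = 62100 Ω, so V_A = 7.38 × 62100/62220 = 7.366 V.
Then V_B = V_A × (R3‖R_L)/(R2 + R3‖R_L) = 7.366 × 11100/62100 = 1.32 V.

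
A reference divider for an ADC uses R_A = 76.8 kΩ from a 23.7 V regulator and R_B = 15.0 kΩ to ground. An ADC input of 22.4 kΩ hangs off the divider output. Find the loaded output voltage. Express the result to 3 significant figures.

The load sits in parallel with R_B: R_B‖R_L = (15.0 × 22.4) / (15.0 + 22.4) = 8.984 kΩ.
V_out = 23.7 × 8.984 / (76.8 + 8.984) = 23.7 × 8.984/85.78 = 2.48 V.
(Unloaded it would have been 3.87 V.)

V_out ≈ 2.48 V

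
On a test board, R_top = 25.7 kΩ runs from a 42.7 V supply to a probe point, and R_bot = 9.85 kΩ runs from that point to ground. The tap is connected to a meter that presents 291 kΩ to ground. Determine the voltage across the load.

V_out ≈ 11.5 V

The load sits in parallel with R_bot: R_bot‖R_L = (9.85 × 291) / (9.85 + 291) = 9.528 kΩ.
V_out = 42.7 × 9.528 / (25.7 + 9.528) = 42.7 × 9.528/35.23 = 11.5 V.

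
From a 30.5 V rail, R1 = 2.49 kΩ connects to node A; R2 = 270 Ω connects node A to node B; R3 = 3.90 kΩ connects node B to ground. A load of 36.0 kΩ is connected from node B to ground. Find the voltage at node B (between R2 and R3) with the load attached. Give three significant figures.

V ≈ 17.1 V

At node B, R3 is in parallel with the load: R3‖R_L = 3519 Ω.
Below node A the resistance is R2 + (R3‖R_L) = 3789 Ω, so V_A = 30.5 × 3789/6279 = 18.40 V.
Then V_B = V_A × (R3‖R_L)/(R2 + R3‖R_L) = 18.40 × 3519/3789 = 17.1 V.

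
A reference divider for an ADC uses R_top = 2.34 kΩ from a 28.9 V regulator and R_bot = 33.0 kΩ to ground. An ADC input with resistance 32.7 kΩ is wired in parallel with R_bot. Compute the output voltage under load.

V_out ≈ 25.3 V

The load sits in parallel with R_bot: R_bot‖R_L = (33.0 × 32.7) / (33.0 + 32.7) = 16.42 kΩ.
V_out = 28.9 × 16.42 / (2.34 + 16.42) = 28.9 × 16.42/18.76 = 25.3 V.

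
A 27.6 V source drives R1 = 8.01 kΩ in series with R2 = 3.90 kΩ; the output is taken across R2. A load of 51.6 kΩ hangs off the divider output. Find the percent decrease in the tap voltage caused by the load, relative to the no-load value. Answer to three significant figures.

4.84 %

The divider's output (Thévenin) resistance is R1‖R2 = 2.623 kΩ.
Fractional drop under load = R_th/(R_th + R_L) = 2.623 / (2.623 + 51.6) = 0.04837.
So the output falls by 4.84 %.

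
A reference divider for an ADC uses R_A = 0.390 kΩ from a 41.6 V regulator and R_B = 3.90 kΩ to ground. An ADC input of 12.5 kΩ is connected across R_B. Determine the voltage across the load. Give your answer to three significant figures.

The load sits in parallel with R_B: R_B‖R_L = (3900 × 12500) / (3900 + 12500) = 2973 Ω.
V_out = 41.6 × 2973 / (390 + 2973) = 41.6 × 2973/3363 = 36.8 V.
(Unloaded it would have been 37.8 V.)

V_out ≈ 36.8 V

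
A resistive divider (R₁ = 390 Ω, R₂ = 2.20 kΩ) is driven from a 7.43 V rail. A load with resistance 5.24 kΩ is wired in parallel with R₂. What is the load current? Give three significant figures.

R₂‖R_L = 1549 Ω; V_out = 7.43 × 1549/1939 = 5.936 V.
I_L = V_out / R_L = 5.936 / 5.24 kΩ = 1.13 mA.

I_L ≈ 1.13 mA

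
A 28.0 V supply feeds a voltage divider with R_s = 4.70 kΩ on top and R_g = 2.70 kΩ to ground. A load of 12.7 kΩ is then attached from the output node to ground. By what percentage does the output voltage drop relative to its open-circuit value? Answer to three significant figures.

Unloaded V = 28.0 × 2.70/7.400 = 10.216 V.
Loaded: R_g‖R_L = 2.227 kΩ, giving V = 28.0 × 2.227/6.927 = 9.0008 V.
Drop = (10.216 − 9.0008) / 10.216 = 11.9 %.

11.9 %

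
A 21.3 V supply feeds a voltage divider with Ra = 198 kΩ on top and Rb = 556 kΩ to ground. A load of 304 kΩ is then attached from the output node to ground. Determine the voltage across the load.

The load sits in parallel with Rb: Rb‖R_L = (556 × 304) / (556 + 304) = 196.5 kΩ.
V_out = 21.3 × 196.5 / (198 + 196.5) = 21.3 × 196.5/394.5 = 10.6 V.

V_out ≈ 10.6 V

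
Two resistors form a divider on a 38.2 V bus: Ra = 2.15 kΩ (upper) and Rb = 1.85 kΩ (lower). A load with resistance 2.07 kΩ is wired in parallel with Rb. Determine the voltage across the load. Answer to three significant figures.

The load sits in parallel with Rb: Rb‖R_L = (1.85 × 2.07) / (1.85 + 2.07) = 0.9769 kΩ.
V_out = 38.2 × 0.9769 / (2.15 + 0.9769) = 38.2 × 0.9769/3.127 = 11.9 V.
(Unloaded it would have been 17.7 V.)

V_out ≈ 11.9 V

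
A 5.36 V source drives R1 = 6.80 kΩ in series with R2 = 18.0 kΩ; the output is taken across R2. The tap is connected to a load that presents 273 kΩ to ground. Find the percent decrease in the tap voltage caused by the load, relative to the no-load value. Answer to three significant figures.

The divider's output (Thévenin) resistance is R1‖R2 = 4.935 kΩ.
Fractional drop under load = R_th/(R_th + R_L) = 4.935 / (4.935 + 273) = 0.01776.
So the output falls by 1.78 %.

1.78 %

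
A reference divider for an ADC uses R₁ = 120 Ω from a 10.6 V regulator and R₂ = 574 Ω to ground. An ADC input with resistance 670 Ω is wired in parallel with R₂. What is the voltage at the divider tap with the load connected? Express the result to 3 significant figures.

The load sits in parallel with R₂: R₂‖R_L = (574 × 670) / (574 + 670) = 309.1 Ω.
V_out = 10.6 × 309.1 / (120 + 309.1) = 10.6 × 309.1/429.1 = 7.64 V.
(Unloaded it would have been 8.77 V.)

V_out ≈ 7.64 V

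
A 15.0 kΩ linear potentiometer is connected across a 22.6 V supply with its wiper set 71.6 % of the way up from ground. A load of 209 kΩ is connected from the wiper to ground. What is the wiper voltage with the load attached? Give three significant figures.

The wiper splits the pot into (1−α)R = 4.260 kΩ above and αR = 10.74 kΩ below.
Lower section ‖ load = 10.22 kΩ.
V_wiper = 22.6 × 10.22/(4.260 + 10.22) = 15.9 V.

V ≈ 15.9 V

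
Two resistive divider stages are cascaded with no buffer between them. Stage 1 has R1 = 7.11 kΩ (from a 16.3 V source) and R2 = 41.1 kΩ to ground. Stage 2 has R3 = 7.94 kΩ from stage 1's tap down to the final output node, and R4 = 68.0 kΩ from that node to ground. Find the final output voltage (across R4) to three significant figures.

V_out ≈ 11.5 V

Stage 2 presents R3+R4 = 75.94 kΩ as a load on stage 1's tap.
Stage 1's lower leg becomes R2‖(R3+R4) = 26.67 kΩ, so V_mid = 16.3 × 26.67/33.78 = 12.87 V.
Stage 2 is itself unloaded: V_out = V_mid × R4/(R3+R4) = 12.87 × 68.0/75.94 = 11.5 V.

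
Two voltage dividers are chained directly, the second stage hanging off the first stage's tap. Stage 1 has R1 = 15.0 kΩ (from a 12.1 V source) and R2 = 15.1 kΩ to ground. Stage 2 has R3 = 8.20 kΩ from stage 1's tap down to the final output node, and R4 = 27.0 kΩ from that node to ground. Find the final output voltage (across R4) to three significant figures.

V_out ≈ 3.84 V

Stage 2 presents R3+R4 = 35.20 kΩ as a load on stage 1's tap.
Stage 1's lower leg becomes R2‖(R3+R4) = 10.57 kΩ, so V_mid = 12.1 × 10.57/25.57 = 5.001 V.
Stage 2 is itself unloaded: V_out = V_mid × R4/(R3+R4) = 5.001 × 27.0/35.20 = 3.84 V.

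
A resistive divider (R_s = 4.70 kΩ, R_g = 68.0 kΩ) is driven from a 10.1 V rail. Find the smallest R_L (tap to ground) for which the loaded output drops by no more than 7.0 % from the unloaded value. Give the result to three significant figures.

Output resistance R_th = R_s‖R_g = (4.70 × 68.0)/72.70 = 4.396 kΩ.
The fractional drop is R_th/(R_th + R_L); requiring this ≤ 0.0700 gives R_L ≥ R_th(1/0.0700 − 1) = 4.396 × 13.29 = 58.4 kΩ.

R_L(min) ≈ 58.4 kΩ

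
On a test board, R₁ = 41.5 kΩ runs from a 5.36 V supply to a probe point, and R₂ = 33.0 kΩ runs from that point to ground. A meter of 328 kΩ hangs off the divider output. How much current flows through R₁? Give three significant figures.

R₂‖R_L = 29.98 kΩ, so the source sees R₁ + R₂‖R_L = 71.48 kΩ.
I = 5.36 V / 71.48 kΩ = 0.0750 mA.

I ≈ 0.0750 mA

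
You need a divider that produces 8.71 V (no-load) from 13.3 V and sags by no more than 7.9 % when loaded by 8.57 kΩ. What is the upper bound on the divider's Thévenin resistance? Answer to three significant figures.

Loading drop = R_th/(R_th + R_L) ≤ 0.0790, so R_th ≤ R_L · ε/(1−ε) = 8.57 kΩ × 0.0790/0.9210 = 735 Ω.
(Any R1, R2 with R2/(R1+R2) = 0.655 and R1‖R2 ≤ 735 Ω will meet the spec.)

R_th ≤ 735 Ω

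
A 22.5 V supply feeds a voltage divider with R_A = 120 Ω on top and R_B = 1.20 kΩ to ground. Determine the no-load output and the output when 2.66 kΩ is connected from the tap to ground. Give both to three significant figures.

Open-circuit: V = 22.5 × 1200/(120 + 1200) = 20.5 V.
With the load, R_B becomes R_B‖R_L = 826.9 Ω, so V = 22.5 × 826.9/946.9 = 19.6 V.

Unloaded: 20.5 V; loaded: 19.6 V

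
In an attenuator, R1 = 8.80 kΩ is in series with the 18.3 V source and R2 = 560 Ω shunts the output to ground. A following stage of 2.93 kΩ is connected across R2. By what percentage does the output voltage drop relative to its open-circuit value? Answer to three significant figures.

Unloaded V = 18.3 × 560/9360 = 1.095 V.
Loaded: R2‖R_L = 470.1 Ω, giving V = 18.3 × 470.1/9270 = 0.9281 V.
Drop = (1.095 − 0.9281) / 1.095 = 15.2 %.

15.2 %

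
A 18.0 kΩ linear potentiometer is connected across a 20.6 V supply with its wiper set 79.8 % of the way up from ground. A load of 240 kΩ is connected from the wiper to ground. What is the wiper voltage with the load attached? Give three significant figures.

The wiper splits the pot into (1−α)R = 3.636 kΩ above and αR = 14.36 kΩ below.
Lower section ‖ load = 13.55 kΩ.
V_wiper = 20.6 × 13.55/(3.636 + 13.55) = 16.2 V.

V ≈ 16.2 V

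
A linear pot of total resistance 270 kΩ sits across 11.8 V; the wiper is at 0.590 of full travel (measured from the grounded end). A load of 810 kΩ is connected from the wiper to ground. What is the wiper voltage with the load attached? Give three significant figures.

The wiper splits the pot into (1−α)R = 110.7 kΩ above and αR = 159.3 kΩ below.
Lower section ‖ load = 133.1 kΩ.
V_wiper = 11.8 × 133.1/(110.7 + 133.1) = 6.44 V.

V ≈ 6.44 V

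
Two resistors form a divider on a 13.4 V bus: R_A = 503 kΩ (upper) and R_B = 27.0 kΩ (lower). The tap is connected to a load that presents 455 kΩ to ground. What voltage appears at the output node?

The load sits in parallel with R_B: R_B‖R_L = (27.0 × 455) / (27.0 + 455) = 25.49 kΩ.
V_out = 13.4 × 25.49 / (503 + 25.49) = 13.4 × 25.49/528.5 = 0.646 V.

V_out ≈ 0.646 V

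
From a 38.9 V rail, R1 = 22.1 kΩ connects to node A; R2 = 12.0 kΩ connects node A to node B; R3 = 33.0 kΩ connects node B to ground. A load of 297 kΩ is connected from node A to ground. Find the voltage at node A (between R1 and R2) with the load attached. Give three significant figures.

V ≈ 24.8 V

Below node A the series string R2+R3 = 45.00 kΩ sits in parallel with the 297 kΩ load: 39.08 kΩ.
V_A = 38.9 × 39.08/(22.1 + 39.08) = 24.8 V.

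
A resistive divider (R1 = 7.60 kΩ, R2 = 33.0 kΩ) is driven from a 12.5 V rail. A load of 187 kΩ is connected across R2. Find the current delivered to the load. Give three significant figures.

I_L ≈ 0.0526 mA

R2‖R_L = 28.05 kΩ; V_out = 12.5 × 28.05/35.65 = 9.835 V.
I_L = V_out / R_L = 9.835 / 187 kΩ = 0.0526 mA.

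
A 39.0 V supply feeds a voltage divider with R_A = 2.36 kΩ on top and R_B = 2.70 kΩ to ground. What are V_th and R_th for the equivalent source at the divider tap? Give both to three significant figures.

V_th = 20.8 V, R_th = 1.26 kΩ

V_th is the open-circuit tap voltage: 39.0 × 2.70/(2.36 + 2.70) = 20.8 V.
With the supply zeroed, R_A and R_B appear in parallel from the tap: R_th = R_A‖R_B = (2.36 × 2.70)/5.060 = 1.26 kΩ.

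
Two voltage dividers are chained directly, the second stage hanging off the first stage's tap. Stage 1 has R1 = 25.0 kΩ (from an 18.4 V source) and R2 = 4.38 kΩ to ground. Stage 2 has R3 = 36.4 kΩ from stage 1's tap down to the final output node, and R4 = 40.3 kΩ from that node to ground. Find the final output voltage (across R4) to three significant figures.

Stage 2 presents R3+R4 = 76.70 kΩ as a load on stage 1's tap.
Stage 1's lower leg becomes R2‖(R3+R4) = 4.143 kΩ, so V_mid = 18.4 × 4.143/29.14 = 2.616 V.
Stage 2 is itself unloaded: V_out = V_mid × R4/(R3+R4) = 2.616 × 40.3/76.70 = 1.37 V.

V_out ≈ 1.37 V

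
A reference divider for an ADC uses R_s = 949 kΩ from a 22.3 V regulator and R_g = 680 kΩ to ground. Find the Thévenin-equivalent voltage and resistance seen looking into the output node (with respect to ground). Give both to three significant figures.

V_th = 9.31 V, R_th = 396 kΩ

V_th is the open-circuit tap voltage: 22.3 × 680/(949 + 680) = 9.31 V.
With the supply zeroed, R_s and R_g appear in parallel from the tap: R_th = R_s‖R_g = (949 × 680)/1629 = 396 kΩ.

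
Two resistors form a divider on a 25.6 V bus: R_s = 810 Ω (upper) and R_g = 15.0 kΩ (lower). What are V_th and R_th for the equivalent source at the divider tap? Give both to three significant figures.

V_th = 24.3 V, R_th = 769 Ω

V_th is the open-circuit tap voltage: 25.6 × 15000/(810 + 15000) = 24.3 V.
With the supply zeroed, R_s and R_g appear in parallel from the tap: R_th = R_s‖R_g = (810 × 15000)/15810 = 769 Ω.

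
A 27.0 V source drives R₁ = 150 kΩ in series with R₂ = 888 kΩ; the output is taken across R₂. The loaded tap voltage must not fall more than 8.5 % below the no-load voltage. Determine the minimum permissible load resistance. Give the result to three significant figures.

Output resistance R_th = R₁‖R₂ = (150 × 888)/1038 = 128.3 kΩ.
The fractional drop is R_th/(R_th + R_L); requiring this ≤ 0.0850 gives R_L ≥ R_th(1/0.0850 − 1) = 128.3 × 10.76 = 1.38 MΩ.

R_L(min) ≈ 1.38 MΩ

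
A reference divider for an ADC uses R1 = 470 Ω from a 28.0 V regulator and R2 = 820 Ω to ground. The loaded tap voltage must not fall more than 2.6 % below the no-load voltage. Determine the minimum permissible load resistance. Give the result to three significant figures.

R_L(min) ≈ 11.2 kΩ

Output resistance R_th = R1‖R2 = (470 × 820)/1290 = 298.8 Ω.
The fractional drop is R_th/(R_th + R_L); requiring this ≤ 0.0260 gives R_L ≥ R_th(1/0.0260 − 1) = 298.8 × 37.46 = 11.2 kΩ.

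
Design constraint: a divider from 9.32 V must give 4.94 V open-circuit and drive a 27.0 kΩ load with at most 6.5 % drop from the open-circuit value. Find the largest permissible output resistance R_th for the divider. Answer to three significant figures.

R_th ≤ 1.88 kΩ

Loading drop = R_th/(R_th + R_L) ≤ 0.0650, so R_th ≤ R_L · ε/(1−ε) = 27.0 kΩ × 0.0650/0.9350 = 1.88 kΩ.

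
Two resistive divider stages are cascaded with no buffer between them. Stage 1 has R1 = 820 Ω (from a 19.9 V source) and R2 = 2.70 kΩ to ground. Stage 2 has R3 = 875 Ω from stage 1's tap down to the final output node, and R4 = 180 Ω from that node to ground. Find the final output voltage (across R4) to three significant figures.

Stage 2 presents R3+R4 = 1055 Ω as a load on stage 1's tap.
Stage 1's lower leg becomes R2‖(R3+R4) = 758.6 Ω, so V_mid = 19.9 × 758.6/1579 = 9.563 V.
Stage 2 is itself unloaded: V_out = V_mid × R4/(R3+R4) = 9.563 × 180/1055 = 1.63 V.

V_out ≈ 1.63 V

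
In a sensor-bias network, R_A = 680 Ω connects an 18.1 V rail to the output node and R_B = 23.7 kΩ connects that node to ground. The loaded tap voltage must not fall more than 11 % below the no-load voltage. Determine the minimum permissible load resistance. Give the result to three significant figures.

Output resistance R_th = R_A‖R_B = (680 × 23700)/24380 = 661.0 Ω.
The fractional drop is R_th/(R_th + R_L); requiring this ≤ 0.110 gives R_L ≥ R_th(1/0.110 − 1) = 661.0 × 8.091 = 5.35 kΩ.

R_L(min) ≈ 5.35 kΩ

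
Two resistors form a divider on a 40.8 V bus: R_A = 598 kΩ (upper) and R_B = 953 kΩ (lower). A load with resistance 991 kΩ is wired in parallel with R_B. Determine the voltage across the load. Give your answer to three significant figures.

V_out ≈ 18.3 V

The load sits in parallel with R_B: R_B‖R_L = (953 × 991) / (953 + 991) = 485.8 kΩ.
V_out = 40.8 × 485.8 / (598 + 485.8) = 40.8 × 485.8/1084 = 18.3 V.
(Unloaded it would have been 25.1 V.)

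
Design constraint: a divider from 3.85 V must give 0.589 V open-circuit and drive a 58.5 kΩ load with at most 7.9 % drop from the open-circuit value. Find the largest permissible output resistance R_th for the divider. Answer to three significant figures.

R_th ≤ 5.02 kΩ

Loading drop = R_th/(R_th + R_L) ≤ 0.0790, so R_th ≤ R_L · ε/(1−ε) = 58.5 kΩ × 0.0790/0.9210 = 5.02 kΩ.
(Any R1, R2 with R2/(R1+R2) = 0.153 and R1‖R2 ≤ 5.02 kΩ will meet the spec.)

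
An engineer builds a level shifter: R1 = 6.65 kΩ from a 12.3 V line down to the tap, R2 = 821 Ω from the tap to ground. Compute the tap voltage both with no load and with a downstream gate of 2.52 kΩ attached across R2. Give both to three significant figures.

Open-circuit: V = 12.3 × 821/(6650 + 821) = 1.35 V.
With the load, R2 becomes R2‖R_L = 619.3 Ω, so V = 12.3 × 619.3/7269 = 1.05 V.

Unloaded: 1.35 V; loaded: 1.05 V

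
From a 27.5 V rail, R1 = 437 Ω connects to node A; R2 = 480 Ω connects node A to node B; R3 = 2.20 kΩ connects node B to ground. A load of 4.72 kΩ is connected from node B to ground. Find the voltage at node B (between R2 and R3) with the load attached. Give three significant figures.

V ≈ 17.1 V

At node B, R3 is in parallel with the load: R3‖R_L = 1501 Ω.
Below node A the resistance is R2 + (R3‖R_L) = 1981 Ω, so V_A = 27.5 × 1981/2418 = 22.53 V.
Then V_B = V_A × (R3‖R_L)/(R2 + R3‖R_L) = 22.53 × 1501/1981 = 17.1 V.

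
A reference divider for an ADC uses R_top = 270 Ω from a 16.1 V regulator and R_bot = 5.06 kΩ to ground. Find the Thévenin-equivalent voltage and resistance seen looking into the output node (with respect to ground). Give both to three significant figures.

V_th = 15.3 V, R_th = 256 Ω

V_th is the open-circuit tap voltage: 16.1 × 5060/(270 + 5060) = 15.3 V.
With the supply zeroed, R_top and R_bot appear in parallel from the tap: R_th = R_top‖R_bot = (270 × 5060)/5330 = 256 Ω.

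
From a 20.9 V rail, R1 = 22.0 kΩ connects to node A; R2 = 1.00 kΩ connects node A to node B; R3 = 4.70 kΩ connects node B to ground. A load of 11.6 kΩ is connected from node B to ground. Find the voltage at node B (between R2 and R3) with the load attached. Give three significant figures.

At node B, R3 is in parallel with the load: R3‖R_L = 3.345 kΩ.
Below node A the resistance is R2 + (R3‖R_L) = 4.345 kΩ, so V_A = 20.9 × 4.345/26.34 = 3.447 V.
Then V_B = V_A × (R3‖R_L)/(R2 + R3‖R_L) = 3.447 × 3.345/4.345 = 2.65 V.

V ≈ 2.65 V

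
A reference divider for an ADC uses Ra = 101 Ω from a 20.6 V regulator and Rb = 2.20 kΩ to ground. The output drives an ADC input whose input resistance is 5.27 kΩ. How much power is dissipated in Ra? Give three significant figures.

P ≈ 15.7 mW

Total resistance from the source is Ra + (Rb‖R_L) = 1653 Ω, so I = 20.6/1653 Ω = 12.46 mA.
P = I²·Ra = (12.46 mA)² × 101 Ω = 15.7 mW.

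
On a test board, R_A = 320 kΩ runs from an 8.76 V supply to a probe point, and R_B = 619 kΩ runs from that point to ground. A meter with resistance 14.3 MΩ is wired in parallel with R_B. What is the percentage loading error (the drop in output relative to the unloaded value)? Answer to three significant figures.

1.45 %

The divider's output (Thévenin) resistance is R_A‖R_B = 210.9 kΩ.
Fractional drop under load = R_th/(R_th + R_L) = 210.9 / (210.9 + 14300) = 0.01454.
So the output falls by 1.45 %.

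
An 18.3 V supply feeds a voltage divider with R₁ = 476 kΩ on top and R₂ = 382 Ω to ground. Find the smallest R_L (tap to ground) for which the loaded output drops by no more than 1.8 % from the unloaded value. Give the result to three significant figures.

Output resistance R_th = R₁‖R₂ = (476000 × 382)/476400 = 381.7 Ω.
The fractional drop is R_th/(R_th + R_L); requiring this ≤ 0.0180 gives R_L ≥ R_th(1/0.0180 − 1) = 381.7 × 54.56 = 20.8 kΩ.

R_L(min) ≈ 20.8 kΩ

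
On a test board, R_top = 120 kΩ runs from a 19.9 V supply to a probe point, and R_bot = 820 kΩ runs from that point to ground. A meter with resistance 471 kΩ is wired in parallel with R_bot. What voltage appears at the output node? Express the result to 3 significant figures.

The load sits in parallel with R_bot: R_bot‖R_L = (820 × 471) / (820 + 471) = 299.2 kΩ.
V_out = 19.9 × 299.2 / (120 + 299.2) = 19.9 × 299.2/419.2 = 14.2 V.

V_out ≈ 14.2 V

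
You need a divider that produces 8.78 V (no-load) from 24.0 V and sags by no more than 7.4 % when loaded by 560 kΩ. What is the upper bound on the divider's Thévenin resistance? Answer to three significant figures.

R_th ≤ 44.8 kΩ

Loading drop = R_th/(R_th + R_L) ≤ 0.0740, so R_th ≤ R_L · ε/(1−ε) = 560 kΩ × 0.0740/0.9260 = 44.8 kΩ.
(Any R1, R2 with R2/(R1+R2) = 0.366 and R1‖R2 ≤ 44.8 kΩ will meet the spec.)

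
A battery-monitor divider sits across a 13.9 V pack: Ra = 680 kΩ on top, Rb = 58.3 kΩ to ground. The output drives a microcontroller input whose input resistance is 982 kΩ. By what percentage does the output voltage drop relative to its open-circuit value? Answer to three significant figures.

The divider's output (Thévenin) resistance is Ra‖Rb = 53.70 kΩ.
Fractional drop under load = R_th/(R_th + R_L) = 53.70 / (53.70 + 982) = 0.05185.
So the output falls by 5.18 %.

5.18 %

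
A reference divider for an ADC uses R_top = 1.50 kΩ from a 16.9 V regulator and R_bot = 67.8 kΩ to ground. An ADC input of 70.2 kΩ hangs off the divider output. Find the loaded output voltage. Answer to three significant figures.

The load sits in parallel with R_bot: R_bot‖R_L = (67.8 × 70.2) / (67.8 + 70.2) = 34.49 kΩ.
V_out = 16.9 × 34.49 / (1.50 + 34.49) = 16.9 × 34.49/35.99 = 16.2 V.

V_out ≈ 16.2 V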